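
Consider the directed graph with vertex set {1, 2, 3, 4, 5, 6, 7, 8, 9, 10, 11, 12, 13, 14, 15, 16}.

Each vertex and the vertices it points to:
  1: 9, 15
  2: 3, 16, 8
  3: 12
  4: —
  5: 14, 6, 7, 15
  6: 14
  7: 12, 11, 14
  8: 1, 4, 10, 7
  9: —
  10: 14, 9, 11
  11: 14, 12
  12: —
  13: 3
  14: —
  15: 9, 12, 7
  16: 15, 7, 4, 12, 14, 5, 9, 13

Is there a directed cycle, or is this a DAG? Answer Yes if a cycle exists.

No

DFS with white/gray/black marking, starting from 8:
8 gray
  1 gray
    9 gray
    9 black
    15 gray
      15→9: 9 black — skip
      12 gray
      12 black
      7 gray
        7→12: 12 black — skip
        11 gray
          14 gray
          14 black
          11→12: 12 black — skip
        11 black
        7→14: 14 black — skip
      7 black
    15 black
  1 black
  4 gray
  4 black
  10 gray
    10→14: 14 black — skip
    10→9: 9 black — skip
    10→11: 11 black — skip
  10 black
  8→7: 7 black — skip
8 black
2 gray
  3 gray
    3→12: 12 black — skip
  3 black
  16 gray
    16→15: 15 black — skip
    16→7: 7 black — skip
    16→4: 4 black — skip
    16→12: 12 black — skip
    16→14: 14 black — skip
    5 gray
      5→14: 14 black — skip
      6 gray
        6→14: 14 black — skip
      6 black
      5→7: 7 black — skip
      5→15: 15 black — skip
    5 black
    16→9: 9 black — skip
    13 gray
      13→3: 3 black — skip
    13 black
  16 black
  2→8: 8 black — skip
2 black
Every edge goes to a white or black vertex — no back edge, so the graph is acyclic.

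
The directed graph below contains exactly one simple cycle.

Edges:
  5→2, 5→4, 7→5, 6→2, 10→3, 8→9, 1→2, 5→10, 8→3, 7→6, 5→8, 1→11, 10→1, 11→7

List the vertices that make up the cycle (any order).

1, 5, 7, 10, 11

DFS with gray/black marking from 7:
7 gray
  5 gray
    10 gray
      3 gray
      3 black
      1 gray
        11 gray
          11→7: 7 is gray → back edge
Back edge closes the cycle 7 → 5 → 10 → 1 → 11 → 7; its vertices are {1, 5, 7, 10, 11}.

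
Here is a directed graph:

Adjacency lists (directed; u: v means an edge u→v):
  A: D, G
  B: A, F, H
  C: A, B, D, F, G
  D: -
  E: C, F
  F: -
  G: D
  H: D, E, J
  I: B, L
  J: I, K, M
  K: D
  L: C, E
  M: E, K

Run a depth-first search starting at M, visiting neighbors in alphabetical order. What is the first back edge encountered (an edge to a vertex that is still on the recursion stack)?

DFS from M (visiting neighbors in alphabetical order); mark gray on enter, black on exit:
M gray
  E gray
    C gray
      A gray
        D gray
        D black
        G gray
          G→D: D black — skip
        G black
      A black
      B gray
        B→A: A black — skip
        F gray
        F black
        H gray
          H→D: D black — skip
          H→E: E is gray → back edge
First back edge: H → E.

H->E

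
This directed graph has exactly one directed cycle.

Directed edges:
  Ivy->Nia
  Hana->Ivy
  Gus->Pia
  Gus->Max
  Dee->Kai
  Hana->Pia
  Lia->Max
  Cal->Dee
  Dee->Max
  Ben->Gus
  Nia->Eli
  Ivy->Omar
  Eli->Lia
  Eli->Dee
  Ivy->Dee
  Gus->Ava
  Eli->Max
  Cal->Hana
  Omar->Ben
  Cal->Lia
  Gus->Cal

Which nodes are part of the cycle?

DFS with gray/black marking from Ivy:
Ivy gray
  Dee gray
    Max gray
    Max black
    Kai gray
    Kai black
  Dee black
  Nia gray
    Eli gray
      Eli→Dee: Dee black — skip
      Lia gray
        Lia→Max: Max black — skip
      Lia black
      Eli→Max: Max black — skip
    Eli black
  Nia black
  Omar gray
    Ben gray
      Gus gray
        Gus→Max: Max black — skip
        Pia gray
        Pia black
        Ava gray
        Ava black
        Cal gray
          Cal→Lia: Lia black — skip
          Cal→Dee: Dee black — skip
          Hana gray
            Hana→Ivy: Ivy is gray → back edge
Back edge closes the cycle Ivy → Omar → Ben → Gus → Cal → Hana → Ivy; its vertices are {Ben, Cal, Gus, Ivy, Hana, Omar}.

Ben, Cal, Gus, Ivy, Hana, Omar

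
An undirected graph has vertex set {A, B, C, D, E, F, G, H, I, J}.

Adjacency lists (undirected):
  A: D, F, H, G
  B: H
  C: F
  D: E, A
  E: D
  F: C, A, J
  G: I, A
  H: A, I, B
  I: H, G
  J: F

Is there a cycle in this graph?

DFS, tracking each vertex's parent; an edge to a visited non-parent vertex closes a cycle.
Start from J:
visit J (parent –)
  visit F (parent J)
    visit C (parent F)
      C–F: parent, skip
    visit A (parent F)
      visit D (parent A)
        visit E (parent D)
          E–D: parent, skip
        D–A: parent, skip
      A–F: parent, skip
      visit H (parent A)
        H–A: parent, skip
        visit I (parent H)
          I–H: parent, skip
          visit G (parent I)
            G–I: parent, skip
            G–A: A visited and ≠ parent → cycle
Cycle: A – H – I – G – A.

Yes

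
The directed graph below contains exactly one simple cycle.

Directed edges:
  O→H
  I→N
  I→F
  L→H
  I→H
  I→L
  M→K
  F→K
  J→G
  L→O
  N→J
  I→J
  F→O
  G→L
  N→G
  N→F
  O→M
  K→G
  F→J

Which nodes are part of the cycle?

DFS with gray/black marking from L:
L gray
  H gray
  H black
  O gray
    M gray
      K gray
        G gray
          G→L: L is gray → back edge
Back edge closes the cycle L → O → M → K → G → L; its vertices are {G, K, L, M, O}.

G, K, L, M, O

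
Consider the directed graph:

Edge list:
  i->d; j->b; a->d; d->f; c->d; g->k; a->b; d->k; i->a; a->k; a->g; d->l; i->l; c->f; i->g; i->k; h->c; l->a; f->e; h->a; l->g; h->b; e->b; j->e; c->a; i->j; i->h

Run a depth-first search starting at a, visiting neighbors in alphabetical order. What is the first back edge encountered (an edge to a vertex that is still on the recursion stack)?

l→a

DFS from a (visiting neighbors in alphabetical order); mark gray on enter, black on exit:
a gray
  b gray
  b black
  d gray
    f gray
      e gray
        e→b: b black — skip
      e black
    f black
    k gray
    k black
    l gray
      l→a: a is gray → back edge
First back edge: l → a.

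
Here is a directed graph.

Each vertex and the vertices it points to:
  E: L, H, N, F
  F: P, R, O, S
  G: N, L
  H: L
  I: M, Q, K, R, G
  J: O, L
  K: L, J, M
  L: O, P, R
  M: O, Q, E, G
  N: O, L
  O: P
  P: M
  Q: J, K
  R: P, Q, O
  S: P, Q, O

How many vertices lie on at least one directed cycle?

14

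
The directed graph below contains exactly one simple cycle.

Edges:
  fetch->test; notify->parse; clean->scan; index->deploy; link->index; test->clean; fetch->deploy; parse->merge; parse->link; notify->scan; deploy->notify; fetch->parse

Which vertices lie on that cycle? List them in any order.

link, index, parse, deploy, notify

DFS with gray/black marking from parse:
parse gray
  link gray
    index gray
      deploy gray
        notify gray
          scan gray
          scan black
          notify→parse: parse is gray → back edge
Back edge closes the cycle parse → link → index → deploy → notify → parse; its vertices are {link, index, parse, deploy, notify}.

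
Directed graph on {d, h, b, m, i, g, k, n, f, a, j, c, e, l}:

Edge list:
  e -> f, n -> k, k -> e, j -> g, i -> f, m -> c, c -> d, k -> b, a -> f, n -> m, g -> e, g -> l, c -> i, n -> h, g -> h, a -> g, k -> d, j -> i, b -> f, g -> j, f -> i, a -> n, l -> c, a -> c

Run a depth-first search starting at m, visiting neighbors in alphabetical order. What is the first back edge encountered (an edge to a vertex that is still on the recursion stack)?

f→i

DFS from m (visiting neighbors in alphabetical order); mark gray on enter, black on exit:
m gray
  c gray
    d gray
    d black
    i gray
      f gray
        f→i: i is gray → back edge
First back edge: f → i.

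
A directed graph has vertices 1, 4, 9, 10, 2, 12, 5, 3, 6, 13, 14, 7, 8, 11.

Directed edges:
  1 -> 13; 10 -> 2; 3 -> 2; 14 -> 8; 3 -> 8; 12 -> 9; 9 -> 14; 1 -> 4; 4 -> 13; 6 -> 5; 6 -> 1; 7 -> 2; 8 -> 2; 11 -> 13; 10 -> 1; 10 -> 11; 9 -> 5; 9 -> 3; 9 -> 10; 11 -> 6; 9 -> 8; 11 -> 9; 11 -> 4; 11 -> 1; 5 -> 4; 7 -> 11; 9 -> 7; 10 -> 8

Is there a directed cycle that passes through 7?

7 is on a cycle iff 7 can reach itself via ≥1 edge.
7 → 11 → 9 → 7 — yes.

Yes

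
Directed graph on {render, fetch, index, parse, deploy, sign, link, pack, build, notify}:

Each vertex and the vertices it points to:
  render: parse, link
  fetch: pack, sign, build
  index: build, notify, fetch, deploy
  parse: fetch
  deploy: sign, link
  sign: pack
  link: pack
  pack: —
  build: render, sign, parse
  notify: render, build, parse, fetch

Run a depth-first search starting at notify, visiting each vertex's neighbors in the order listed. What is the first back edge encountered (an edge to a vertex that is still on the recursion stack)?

DFS from notify (visiting each vertex's neighbors in the order listed); mark gray on enter, black on exit:
notify gray
  render gray
    parse gray
      fetch gray
        pack gray
        pack black
        sign gray
          sign→pack: pack black — skip
        sign black
        build gray
          build→render: render is gray → back edge
First back edge: build → render.

build→render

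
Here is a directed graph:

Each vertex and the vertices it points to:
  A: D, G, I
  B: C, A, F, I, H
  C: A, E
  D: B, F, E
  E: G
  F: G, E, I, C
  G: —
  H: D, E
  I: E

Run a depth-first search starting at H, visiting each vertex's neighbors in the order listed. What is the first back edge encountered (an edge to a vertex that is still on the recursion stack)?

DFS from H (visiting each vertex's neighbors in the order listed); mark gray on enter, black on exit:
H gray
  D gray
    B gray
      C gray
        A gray
          A→D: D is gray → back edge
First back edge: A → D.

A→D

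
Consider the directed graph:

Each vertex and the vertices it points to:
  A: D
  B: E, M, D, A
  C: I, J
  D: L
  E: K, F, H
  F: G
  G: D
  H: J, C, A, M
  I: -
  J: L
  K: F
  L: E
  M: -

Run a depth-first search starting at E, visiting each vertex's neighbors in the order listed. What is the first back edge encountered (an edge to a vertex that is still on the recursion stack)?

DFS from E (visiting each vertex's neighbors in the order listed); mark gray on enter, black on exit:
E gray
  K gray
    F gray
      G gray
        D gray
          L gray
            L→E: E is gray → back edge
First back edge: L → E.

L→E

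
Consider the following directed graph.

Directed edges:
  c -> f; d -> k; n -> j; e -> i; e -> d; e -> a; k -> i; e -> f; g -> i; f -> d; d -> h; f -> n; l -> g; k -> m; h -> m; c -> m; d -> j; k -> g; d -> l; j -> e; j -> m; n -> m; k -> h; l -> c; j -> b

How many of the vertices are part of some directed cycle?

7

A vertex is on a directed cycle iff it belongs to a strongly connected component of size ≥ 2 (or has a self-loop).
The vertices on cycles are {c, d, e, f, j, l, n} — 7 in total.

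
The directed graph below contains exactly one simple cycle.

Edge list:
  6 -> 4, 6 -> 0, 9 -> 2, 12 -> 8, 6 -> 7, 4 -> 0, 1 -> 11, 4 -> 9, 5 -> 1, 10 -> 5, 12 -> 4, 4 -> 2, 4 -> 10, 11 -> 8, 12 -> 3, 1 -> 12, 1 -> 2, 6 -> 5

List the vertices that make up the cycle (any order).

1, 4, 5, 10, 12

DFS with gray/black marking from 5:
5 gray
  1 gray
    2 gray
    2 black
    12 gray
      3 gray
      3 black
      4 gray
        4→2: 2 black — skip
        9 gray
          9→2: 2 black — skip
        9 black
        10 gray
          10→5: 5 is gray → back edge
Back edge closes the cycle 5 → 1 → 12 → 4 → 10 → 5; its vertices are {1, 4, 5, 10, 12}.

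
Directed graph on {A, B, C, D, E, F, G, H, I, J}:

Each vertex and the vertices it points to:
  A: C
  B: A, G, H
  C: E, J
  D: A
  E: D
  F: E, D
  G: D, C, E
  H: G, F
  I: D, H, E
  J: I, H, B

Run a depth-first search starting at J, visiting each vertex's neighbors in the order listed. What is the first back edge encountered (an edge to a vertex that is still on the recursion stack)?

DFS from J (visiting each vertex's neighbors in the order listed); mark gray on enter, black on exit:
J gray
  I gray
    D gray
      A gray
        C gray
          E gray
            E→D: D is gray → back edge
First back edge: E → D.

E→D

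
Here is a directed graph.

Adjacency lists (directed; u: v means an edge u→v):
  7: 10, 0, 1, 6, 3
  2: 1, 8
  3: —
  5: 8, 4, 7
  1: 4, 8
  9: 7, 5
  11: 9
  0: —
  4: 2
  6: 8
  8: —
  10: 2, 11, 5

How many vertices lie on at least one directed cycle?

A vertex is on a directed cycle iff it belongs to a strongly connected component of size ≥ 2 (or has a self-loop).
The vertices on cycles are {1, 2, 4, 5, 7, 9, 10, 11} — 8 in total.

8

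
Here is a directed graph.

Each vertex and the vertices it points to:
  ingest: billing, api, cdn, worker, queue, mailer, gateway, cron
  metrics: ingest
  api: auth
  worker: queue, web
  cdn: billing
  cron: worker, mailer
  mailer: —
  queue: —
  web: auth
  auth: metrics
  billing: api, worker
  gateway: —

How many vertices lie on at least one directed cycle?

A vertex is on a directed cycle iff it belongs to a strongly connected component of size ≥ 2 (or has a self-loop).
The vertices on cycles are {api, cdn, web, auth, cron, ingest, worker, billing, metrics} — 9 in total.

9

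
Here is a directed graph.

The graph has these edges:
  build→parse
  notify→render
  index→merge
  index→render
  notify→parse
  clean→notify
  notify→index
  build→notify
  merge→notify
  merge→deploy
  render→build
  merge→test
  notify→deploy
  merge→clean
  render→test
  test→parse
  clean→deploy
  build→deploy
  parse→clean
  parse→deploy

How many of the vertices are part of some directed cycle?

8

A vertex is on a directed cycle iff it belongs to a strongly connected component of size ≥ 2 (or has a self-loop).
The vertices on cycles are {test, build, clean, index, merge, parse, notify, render} — 8 in total.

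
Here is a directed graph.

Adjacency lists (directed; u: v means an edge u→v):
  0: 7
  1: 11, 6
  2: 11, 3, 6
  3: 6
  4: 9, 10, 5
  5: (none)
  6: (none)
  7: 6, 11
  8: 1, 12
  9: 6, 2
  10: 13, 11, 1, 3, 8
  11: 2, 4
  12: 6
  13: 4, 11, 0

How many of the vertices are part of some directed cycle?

10

A vertex is on a directed cycle iff it belongs to a strongly connected component of size ≥ 2 (or has a self-loop).
The vertices on cycles are {0, 1, 2, 4, 7, 8, 9, 10, 11, 13} — 10 in total.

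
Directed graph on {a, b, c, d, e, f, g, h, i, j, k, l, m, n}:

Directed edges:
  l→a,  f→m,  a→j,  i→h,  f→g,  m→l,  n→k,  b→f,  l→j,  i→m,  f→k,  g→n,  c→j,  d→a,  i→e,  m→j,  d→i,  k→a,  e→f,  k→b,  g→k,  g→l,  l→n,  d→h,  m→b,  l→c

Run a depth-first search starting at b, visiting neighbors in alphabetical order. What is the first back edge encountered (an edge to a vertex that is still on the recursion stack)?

k->b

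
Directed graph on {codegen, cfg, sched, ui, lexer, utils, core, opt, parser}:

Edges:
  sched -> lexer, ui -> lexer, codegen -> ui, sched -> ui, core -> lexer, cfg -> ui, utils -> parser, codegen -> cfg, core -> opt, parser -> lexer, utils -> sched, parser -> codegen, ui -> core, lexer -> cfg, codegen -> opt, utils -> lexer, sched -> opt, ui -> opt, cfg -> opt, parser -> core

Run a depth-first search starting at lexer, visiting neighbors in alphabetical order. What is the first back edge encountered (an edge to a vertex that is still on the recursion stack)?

core->lexer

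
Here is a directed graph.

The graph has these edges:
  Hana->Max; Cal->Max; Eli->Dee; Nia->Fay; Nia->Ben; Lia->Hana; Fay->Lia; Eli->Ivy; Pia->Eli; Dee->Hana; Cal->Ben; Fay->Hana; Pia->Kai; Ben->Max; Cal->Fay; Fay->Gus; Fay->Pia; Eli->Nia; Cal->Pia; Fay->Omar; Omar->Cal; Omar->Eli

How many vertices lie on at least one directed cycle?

A vertex is on a directed cycle iff it belongs to a strongly connected component of size ≥ 2 (or has a self-loop).
The vertices on cycles are {Cal, Eli, Fay, Nia, Pia, Omar} — 6 in total.

6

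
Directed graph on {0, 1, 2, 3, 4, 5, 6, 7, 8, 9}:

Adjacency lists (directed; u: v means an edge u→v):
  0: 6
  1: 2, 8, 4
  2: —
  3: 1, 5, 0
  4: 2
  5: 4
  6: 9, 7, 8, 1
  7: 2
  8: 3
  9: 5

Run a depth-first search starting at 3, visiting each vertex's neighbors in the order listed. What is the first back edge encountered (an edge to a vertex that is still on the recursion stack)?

8→3

DFS from 3 (visiting each vertex's neighbors in the order listed); mark gray on enter, black on exit:
3 gray
  1 gray
    2 gray
    2 black
    8 gray
      8→3: 3 is gray → back edge
First back edge: 8 → 3.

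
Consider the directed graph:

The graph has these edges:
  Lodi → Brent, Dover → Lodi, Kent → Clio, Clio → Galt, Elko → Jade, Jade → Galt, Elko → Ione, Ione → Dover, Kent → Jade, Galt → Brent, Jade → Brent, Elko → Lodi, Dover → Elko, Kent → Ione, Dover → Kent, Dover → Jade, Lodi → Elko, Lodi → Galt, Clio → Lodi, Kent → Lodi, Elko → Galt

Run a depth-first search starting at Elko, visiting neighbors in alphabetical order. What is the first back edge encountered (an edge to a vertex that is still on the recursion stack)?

Dover->Elko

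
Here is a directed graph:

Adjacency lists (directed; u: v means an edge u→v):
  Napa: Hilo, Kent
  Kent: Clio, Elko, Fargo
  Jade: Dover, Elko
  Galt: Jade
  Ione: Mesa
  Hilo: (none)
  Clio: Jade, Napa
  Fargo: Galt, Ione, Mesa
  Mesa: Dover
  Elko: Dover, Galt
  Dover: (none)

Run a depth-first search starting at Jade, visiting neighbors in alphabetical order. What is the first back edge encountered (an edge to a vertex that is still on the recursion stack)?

Galt→Jade

DFS from Jade (visiting neighbors in alphabetical order); mark gray on enter, black on exit:
Jade gray
  Dover gray
  Dover black
  Elko gray
    Elko→Dover: Dover black — skip
    Galt gray
      Galt→Jade: Jade is gray → back edge
First back edge: Galt → Jade.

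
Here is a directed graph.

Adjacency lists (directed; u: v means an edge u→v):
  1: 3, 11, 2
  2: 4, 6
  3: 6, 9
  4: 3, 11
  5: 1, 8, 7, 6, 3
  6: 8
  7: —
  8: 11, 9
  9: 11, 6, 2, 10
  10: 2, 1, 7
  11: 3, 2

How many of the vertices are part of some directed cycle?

9

A vertex is on a directed cycle iff it belongs to a strongly connected component of size ≥ 2 (or has a self-loop).
The vertices on cycles are {1, 2, 3, 4, 6, 8, 9, 10, 11} — 9 in total.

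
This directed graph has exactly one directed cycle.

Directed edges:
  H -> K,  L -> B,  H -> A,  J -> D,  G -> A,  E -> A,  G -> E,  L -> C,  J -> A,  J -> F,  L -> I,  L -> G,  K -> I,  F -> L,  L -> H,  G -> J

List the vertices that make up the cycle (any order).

F, G, J, L

DFS with gray/black marking from L:
L gray
  H gray
    K gray
      I gray
      I black
    K black
    A gray
    A black
  H black
  B gray
  B black
  C gray
  C black
  L→I: I black — skip
  G gray
    J gray
      F gray
        F→L: L is gray → back edge
Back edge closes the cycle L → G → J → F → L; its vertices are {F, G, J, L}.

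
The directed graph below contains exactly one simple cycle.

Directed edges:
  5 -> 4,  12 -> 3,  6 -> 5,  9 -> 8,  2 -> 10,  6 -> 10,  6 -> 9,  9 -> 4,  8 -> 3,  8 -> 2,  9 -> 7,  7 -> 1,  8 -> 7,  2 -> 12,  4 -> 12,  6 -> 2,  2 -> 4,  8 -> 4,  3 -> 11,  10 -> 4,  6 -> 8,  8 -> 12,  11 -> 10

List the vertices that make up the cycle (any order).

DFS with gray/black marking from 12:
12 gray
  3 gray
    11 gray
      10 gray
        4 gray
          4→12: 12 is gray → back edge
Back edge closes the cycle 12 → 3 → 11 → 10 → 4 → 12; its vertices are {3, 4, 10, 11, 12}.

3, 4, 10, 11, 12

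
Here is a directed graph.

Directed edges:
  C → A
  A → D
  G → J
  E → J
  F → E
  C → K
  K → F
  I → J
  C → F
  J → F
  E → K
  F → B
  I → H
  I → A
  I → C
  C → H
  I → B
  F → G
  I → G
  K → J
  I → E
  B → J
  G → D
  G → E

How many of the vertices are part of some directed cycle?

A vertex is on a directed cycle iff it belongs to a strongly connected component of size ≥ 2 (or has a self-loop).
The vertices on cycles are {B, E, F, G, J, K} — 6 in total.

6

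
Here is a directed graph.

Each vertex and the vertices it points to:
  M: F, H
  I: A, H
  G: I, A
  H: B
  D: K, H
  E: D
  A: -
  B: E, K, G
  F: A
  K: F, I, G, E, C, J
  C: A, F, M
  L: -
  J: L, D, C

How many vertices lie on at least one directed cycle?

10

A vertex is on a directed cycle iff it belongs to a strongly connected component of size ≥ 2 (or has a self-loop).
The vertices on cycles are {B, C, D, E, G, H, I, J, K, M} — 10 in total.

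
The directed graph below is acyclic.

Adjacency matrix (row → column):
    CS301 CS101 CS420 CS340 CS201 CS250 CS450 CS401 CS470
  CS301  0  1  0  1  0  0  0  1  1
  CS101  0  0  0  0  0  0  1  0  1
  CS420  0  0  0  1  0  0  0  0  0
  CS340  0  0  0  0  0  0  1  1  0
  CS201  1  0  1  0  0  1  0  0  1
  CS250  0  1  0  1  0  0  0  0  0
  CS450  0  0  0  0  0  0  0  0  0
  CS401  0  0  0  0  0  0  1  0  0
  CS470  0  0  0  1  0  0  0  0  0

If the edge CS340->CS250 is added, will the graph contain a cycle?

Yes

Adding CS340→CS250 creates a cycle iff CS250 can already reach CS340.
Path from CS250: CS250 → CS340.
So CS250 → … → CS340 → CS250 is a cycle.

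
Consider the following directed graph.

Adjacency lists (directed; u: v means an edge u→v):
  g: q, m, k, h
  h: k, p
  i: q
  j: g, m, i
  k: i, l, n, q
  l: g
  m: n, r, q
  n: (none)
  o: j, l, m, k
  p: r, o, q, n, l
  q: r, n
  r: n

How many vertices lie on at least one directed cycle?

A vertex is on a directed cycle iff it belongs to a strongly connected component of size ≥ 2 (or has a self-loop).
The vertices on cycles are {g, h, j, k, l, o, p} — 7 in total.

7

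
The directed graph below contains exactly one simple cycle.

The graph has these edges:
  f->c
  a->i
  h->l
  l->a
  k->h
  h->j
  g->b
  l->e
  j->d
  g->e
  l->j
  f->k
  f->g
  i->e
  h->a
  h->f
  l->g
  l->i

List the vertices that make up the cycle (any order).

f, h, k

DFS with gray/black marking from h:
h gray
  a gray
    i gray
      e gray
      e black
    i black
  a black
  j gray
    d gray
    d black
  j black
  l gray
    l→i: i black — skip
    l→a: a black — skip
    l→j: j black — skip
    l→e: e black — skip
    g gray
      g→e: e black — skip
      b gray
      b black
    g black
  l black
  f gray
    f→g: g black — skip
    c gray
    c black
    k gray
      k→h: h is gray → back edge
Back edge closes the cycle h → f → k → h; its vertices are {f, h, k}.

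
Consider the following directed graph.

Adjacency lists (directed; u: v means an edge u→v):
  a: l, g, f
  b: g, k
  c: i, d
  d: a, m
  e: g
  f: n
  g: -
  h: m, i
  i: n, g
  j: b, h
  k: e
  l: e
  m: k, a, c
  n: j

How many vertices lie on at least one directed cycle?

9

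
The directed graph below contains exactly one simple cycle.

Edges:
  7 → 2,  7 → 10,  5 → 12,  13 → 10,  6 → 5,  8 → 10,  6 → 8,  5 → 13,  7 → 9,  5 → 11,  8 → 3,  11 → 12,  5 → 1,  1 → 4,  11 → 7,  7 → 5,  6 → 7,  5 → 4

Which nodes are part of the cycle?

5, 7, 11

DFS with gray/black marking from 7:
7 gray
  10 gray
  10 black
  9 gray
  9 black
  5 gray
    13 gray
      13→10: 10 black — skip
    13 black
    12 gray
    12 black
    1 gray
      4 gray
      4 black
    1 black
    5→4: 4 black — skip
    11 gray
      11→7: 7 is gray → back edge
Back edge closes the cycle 7 → 5 → 11 → 7; its vertices are {5, 7, 11}.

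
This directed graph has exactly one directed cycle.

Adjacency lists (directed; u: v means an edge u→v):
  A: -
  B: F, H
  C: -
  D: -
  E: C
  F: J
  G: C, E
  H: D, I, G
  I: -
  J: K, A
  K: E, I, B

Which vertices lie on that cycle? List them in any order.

DFS with gray/black marking from B:
B gray
  F gray
    J gray
      K gray
        E gray
          C gray
          C black
        E black
        I gray
        I black
        K→B: B is gray → back edge
Back edge closes the cycle B → F → J → K → B; its vertices are {B, F, J, K}.

B, F, J, K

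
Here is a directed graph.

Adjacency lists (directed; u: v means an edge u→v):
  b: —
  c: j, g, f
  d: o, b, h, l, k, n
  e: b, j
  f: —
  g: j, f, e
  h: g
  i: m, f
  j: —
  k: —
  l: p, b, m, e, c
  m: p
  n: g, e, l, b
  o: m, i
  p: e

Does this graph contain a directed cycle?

No

DFS with white/gray/black marking, starting from n:
n gray
  g gray
    j gray
    j black
    f gray
    f black
    e gray
      b gray
      b black
      e→j: j black — skip
    e black
  g black
  n→e: e black — skip
  l gray
    p gray
      p→e: e black — skip
    p black
    l→b: b black — skip
    m gray
      m→p: p black — skip
    m black
    l→e: e black — skip
    c gray
      c→j: j black — skip
      c→g: g black — skip
      c→f: f black — skip
    c black
  l black
  n→b: b black — skip
n black
d gray
  o gray
    o→m: m black — skip
    i gray
      i→m: m black — skip
      i→f: f black — skip
    i black
  o black
  d→b: b black — skip
  h gray
    h→g: g black — skip
  h black
  d→l: l black — skip
  k gray
  k black
  d→n: n black — skip
d black
Every edge goes to a white or black vertex — no back edge, so the graph is acyclic.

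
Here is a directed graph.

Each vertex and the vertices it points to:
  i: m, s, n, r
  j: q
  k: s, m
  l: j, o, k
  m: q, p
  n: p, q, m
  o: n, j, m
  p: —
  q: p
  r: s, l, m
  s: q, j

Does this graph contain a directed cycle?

No

DFS with white/gray/black marking, starting from o:
o gray
  n gray
    p gray
    p black
    q gray
      q→p: p black — skip
    q black
    m gray
      m→q: q black — skip
      m→p: p black — skip
    m black
  n black
  j gray
    j→q: q black — skip
  j black
  o→m: m black — skip
o black
i gray
  i→m: m black — skip
  s gray
    s→q: q black — skip
    s→j: j black — skip
  s black
  i→n: n black — skip
  r gray
    r→s: s black — skip
    l gray
      l→j: j black — skip
      l→o: o black — skip
      k gray
        k→s: s black — skip
        k→m: m black — skip
      k black
    l black
    r→m: m black — skip
  r black
i black
Every edge goes to a white or black vertex — no back edge, so the graph is acyclic.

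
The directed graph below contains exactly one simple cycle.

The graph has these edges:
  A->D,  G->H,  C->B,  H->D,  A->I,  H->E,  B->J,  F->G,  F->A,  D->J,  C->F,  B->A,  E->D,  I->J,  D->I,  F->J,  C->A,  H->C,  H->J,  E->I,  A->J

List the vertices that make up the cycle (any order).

C, F, G, H

DFS with gray/black marking from H:
H gray
  E gray
    I gray
      J gray
      J black
    I black
    D gray
      D→I: I black — skip
      D→J: J black — skip
    D black
  E black
  H→D: D black — skip
  H→J: J black — skip
  C gray
    B gray
      A gray
        A→I: I black — skip
        A→J: J black — skip
        A→D: D black — skip
      A black
      B→J: J black — skip
    B black
    C→A: A black — skip
    F gray
      F→A: A black — skip
      F→J: J black — skip
      G gray
        G→H: H is gray → back edge
Back edge closes the cycle H → C → F → G → H; its vertices are {C, F, G, H}.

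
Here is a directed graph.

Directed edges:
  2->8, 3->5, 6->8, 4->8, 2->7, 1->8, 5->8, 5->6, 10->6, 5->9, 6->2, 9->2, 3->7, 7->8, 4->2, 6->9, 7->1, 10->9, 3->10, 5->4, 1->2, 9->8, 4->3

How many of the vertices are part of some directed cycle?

A vertex is on a directed cycle iff it belongs to a strongly connected component of size ≥ 2 (or has a self-loop).
The vertices on cycles are {1, 2, 3, 4, 5, 7} — 6 in total.

6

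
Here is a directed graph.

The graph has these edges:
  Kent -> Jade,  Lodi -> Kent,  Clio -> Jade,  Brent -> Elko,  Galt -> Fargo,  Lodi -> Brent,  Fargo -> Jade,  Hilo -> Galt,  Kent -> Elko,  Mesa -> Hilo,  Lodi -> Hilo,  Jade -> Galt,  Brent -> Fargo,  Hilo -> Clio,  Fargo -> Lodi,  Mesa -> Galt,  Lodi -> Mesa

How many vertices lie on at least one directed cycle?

A vertex is on a directed cycle iff it belongs to a strongly connected component of size ≥ 2 (or has a self-loop).
The vertices on cycles are {Clio, Galt, Hilo, Jade, Kent, Lodi, Mesa, Brent, Fargo} — 9 in total.

9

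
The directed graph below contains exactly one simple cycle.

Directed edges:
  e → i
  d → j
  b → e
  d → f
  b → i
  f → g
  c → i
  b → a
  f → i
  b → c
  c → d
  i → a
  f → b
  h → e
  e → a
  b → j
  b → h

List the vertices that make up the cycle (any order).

b, c, d, f

DFS with gray/black marking from f:
f gray
  g gray
  g black
  b gray
    a gray
    a black
    i gray
      i→a: a black — skip
    i black
    c gray
      d gray
        d→f: f is gray → back edge
Back edge closes the cycle f → b → c → d → f; its vertices are {b, c, d, f}.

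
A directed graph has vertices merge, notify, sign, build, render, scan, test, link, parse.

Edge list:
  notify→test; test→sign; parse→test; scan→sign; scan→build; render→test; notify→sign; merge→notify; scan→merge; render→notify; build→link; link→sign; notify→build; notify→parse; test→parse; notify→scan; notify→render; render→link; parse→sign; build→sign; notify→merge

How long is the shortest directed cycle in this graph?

2

For each vertex v, BFS finds the shortest path from v back to v.
The shortest such closed walk is render → notify → render, length 2.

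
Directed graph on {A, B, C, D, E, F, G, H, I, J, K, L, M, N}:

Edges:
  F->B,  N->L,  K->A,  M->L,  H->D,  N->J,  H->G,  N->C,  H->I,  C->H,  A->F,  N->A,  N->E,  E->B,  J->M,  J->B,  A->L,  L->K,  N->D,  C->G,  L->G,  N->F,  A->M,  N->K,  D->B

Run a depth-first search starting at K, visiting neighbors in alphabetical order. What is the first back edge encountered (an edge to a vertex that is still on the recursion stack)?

L→K

DFS from K (visiting neighbors in alphabetical order); mark gray on enter, black on exit:
K gray
  A gray
    F gray
      B gray
      B black
    F black
    L gray
      G gray
      G black
      L→K: K is gray → back edge
First back edge: L → K.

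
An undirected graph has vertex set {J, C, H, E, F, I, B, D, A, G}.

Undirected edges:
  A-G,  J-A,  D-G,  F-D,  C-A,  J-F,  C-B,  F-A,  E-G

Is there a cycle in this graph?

Yes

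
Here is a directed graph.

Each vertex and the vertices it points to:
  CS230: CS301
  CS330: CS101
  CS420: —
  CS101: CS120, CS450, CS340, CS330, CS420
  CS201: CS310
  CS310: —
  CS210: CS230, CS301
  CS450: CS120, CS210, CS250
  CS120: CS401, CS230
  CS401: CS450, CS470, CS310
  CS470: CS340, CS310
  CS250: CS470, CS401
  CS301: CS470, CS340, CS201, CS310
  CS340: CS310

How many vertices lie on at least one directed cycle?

6

A vertex is on a directed cycle iff it belongs to a strongly connected component of size ≥ 2 (or has a self-loop).
The vertices on cycles are {CS101, CS120, CS250, CS330, CS401, CS450} — 6 in total.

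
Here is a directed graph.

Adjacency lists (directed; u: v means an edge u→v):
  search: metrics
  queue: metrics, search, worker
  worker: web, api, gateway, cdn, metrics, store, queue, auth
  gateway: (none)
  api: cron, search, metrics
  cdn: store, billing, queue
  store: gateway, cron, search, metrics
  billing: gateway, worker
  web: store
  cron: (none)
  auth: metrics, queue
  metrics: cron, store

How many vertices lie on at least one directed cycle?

A vertex is on a directed cycle iff it belongs to a strongly connected component of size ≥ 2 (or has a self-loop).
The vertices on cycles are {cdn, auth, queue, store, search, worker, billing, metrics} — 8 in total.

8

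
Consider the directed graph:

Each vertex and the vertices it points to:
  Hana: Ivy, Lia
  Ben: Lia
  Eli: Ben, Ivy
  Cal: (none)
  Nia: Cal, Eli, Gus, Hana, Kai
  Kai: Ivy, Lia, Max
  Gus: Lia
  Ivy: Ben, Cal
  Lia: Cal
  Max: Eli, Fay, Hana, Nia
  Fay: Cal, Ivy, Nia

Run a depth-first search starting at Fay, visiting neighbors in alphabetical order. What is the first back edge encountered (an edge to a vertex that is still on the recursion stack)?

DFS from Fay (visiting neighbors in alphabetical order); mark gray on enter, black on exit:
Fay gray
  Cal gray
  Cal black
  Ivy gray
    Ben gray
      Lia gray
        Lia→Cal: Cal black — skip
      Lia black
    Ben black
    Ivy→Cal: Cal black — skip
  Ivy black
  Nia gray
    Nia→Cal: Cal black — skip
    Eli gray
      Eli→Ben: Ben black — skip
      Eli→Ivy: Ivy black — skip
    Eli black
    Gus gray
      Gus→Lia: Lia black — skip
    Gus black
    Hana gray
      Hana→Ivy: Ivy black — skip
      Hana→Lia: Lia black — skip
    Hana black
    Kai gray
      Kai→Ivy: Ivy black — skip
      Kai→Lia: Lia black — skip
      Max gray
        Max→Eli: Eli black — skip
        Max→Fay: Fay is gray → back edge
First back edge: Max → Fay.

Max→Fay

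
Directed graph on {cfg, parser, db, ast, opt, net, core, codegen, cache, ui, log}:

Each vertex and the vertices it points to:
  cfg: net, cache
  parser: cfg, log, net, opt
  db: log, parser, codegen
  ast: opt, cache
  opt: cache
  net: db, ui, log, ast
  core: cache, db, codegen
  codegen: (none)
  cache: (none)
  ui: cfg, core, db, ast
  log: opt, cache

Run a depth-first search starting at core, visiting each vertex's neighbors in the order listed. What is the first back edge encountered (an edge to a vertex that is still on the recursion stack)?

net→db

DFS from core (visiting each vertex's neighbors in the order listed); mark gray on enter, black on exit:
core gray
  cache gray
  cache black
  db gray
    log gray
      opt gray
        opt→cache: cache black — skip
      opt black
      log→cache: cache black — skip
    log black
    parser gray
      cfg gray
        net gray
          net→db: db is gray → back edge
First back edge: net → db.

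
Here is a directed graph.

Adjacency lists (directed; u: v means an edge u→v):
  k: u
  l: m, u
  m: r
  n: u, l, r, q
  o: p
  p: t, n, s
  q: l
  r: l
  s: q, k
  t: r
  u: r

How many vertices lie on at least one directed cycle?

4

A vertex is on a directed cycle iff it belongs to a strongly connected component of size ≥ 2 (or has a self-loop).
The vertices on cycles are {l, m, r, u} — 4 in total.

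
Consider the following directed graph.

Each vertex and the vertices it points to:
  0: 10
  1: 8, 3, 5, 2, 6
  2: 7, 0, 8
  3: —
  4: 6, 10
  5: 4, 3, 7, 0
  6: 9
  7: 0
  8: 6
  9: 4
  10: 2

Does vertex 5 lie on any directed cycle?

5 lies on a cycle iff there is a path from 5 back to itself.
Exploring from 5, it never reaches itself; equivalently, its strongly connected component is a singleton.

No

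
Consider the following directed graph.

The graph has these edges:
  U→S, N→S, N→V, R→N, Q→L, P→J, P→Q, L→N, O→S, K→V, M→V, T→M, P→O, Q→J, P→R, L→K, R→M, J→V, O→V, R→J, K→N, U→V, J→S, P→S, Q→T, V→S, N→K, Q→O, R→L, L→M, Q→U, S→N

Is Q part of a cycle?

No

Q lies on a cycle iff there is a path from Q back to itself.
Exploring from Q, it never reaches itself; equivalently, its strongly connected component is a singleton.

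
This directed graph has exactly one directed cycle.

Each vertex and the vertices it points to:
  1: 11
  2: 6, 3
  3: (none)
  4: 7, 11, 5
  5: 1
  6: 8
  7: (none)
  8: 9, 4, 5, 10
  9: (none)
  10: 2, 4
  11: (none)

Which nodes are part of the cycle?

DFS with gray/black marking from 2:
2 gray
  6 gray
    8 gray
      9 gray
      9 black
      4 gray
        7 gray
        7 black
        11 gray
        11 black
        5 gray
          1 gray
            1→11: 11 black — skip
          1 black
        5 black
      4 black
      8→5: 5 black — skip
      10 gray
        10→2: 2 is gray → back edge
Back edge closes the cycle 2 → 6 → 8 → 10 → 2; its vertices are {2, 6, 8, 10}.

2, 6, 8, 10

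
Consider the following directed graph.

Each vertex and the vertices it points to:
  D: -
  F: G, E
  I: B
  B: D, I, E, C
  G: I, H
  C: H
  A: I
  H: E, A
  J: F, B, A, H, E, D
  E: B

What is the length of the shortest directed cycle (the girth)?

2

For each vertex v, BFS finds the shortest path from v back to v.
The shortest such closed walk is E → B → E, length 2.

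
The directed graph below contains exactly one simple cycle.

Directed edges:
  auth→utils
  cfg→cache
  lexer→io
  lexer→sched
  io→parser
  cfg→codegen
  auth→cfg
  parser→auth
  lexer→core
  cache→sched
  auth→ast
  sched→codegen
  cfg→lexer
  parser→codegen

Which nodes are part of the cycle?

DFS with gray/black marking from auth:
auth gray
  utils gray
  utils black
  cfg gray
    codegen gray
    codegen black
    lexer gray
      io gray
        parser gray
          parser→codegen: codegen black — skip
          parser→auth: auth is gray → back edge
Back edge closes the cycle auth → cfg → lexer → io → parser → auth; its vertices are {io, cfg, auth, lexer, parser}.

io, cfg, auth, lexer, parser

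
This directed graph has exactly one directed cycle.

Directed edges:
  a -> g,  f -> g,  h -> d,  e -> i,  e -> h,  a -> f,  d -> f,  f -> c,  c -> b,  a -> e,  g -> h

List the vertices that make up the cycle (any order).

DFS with gray/black marking from f:
f gray
  g gray
    h gray
      d gray
        d→f: f is gray → back edge
Back edge closes the cycle f → g → h → d → f; its vertices are {d, f, g, h}.

d, f, g, h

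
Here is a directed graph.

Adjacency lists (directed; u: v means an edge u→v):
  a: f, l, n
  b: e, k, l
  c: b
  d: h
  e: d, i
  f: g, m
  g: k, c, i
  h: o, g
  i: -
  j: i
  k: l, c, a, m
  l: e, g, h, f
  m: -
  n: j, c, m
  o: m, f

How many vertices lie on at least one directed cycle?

12

A vertex is on a directed cycle iff it belongs to a strongly connected component of size ≥ 2 (or has a self-loop).
The vertices on cycles are {a, b, c, d, e, f, g, h, k, l, n, o} — 12 in total.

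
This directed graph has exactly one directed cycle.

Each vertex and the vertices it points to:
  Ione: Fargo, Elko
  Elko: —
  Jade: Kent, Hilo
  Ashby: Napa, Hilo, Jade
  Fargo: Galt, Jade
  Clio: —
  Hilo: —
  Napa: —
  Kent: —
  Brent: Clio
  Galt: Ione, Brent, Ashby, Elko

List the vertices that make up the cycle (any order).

DFS with gray/black marking from Fargo:
Fargo gray
  Galt gray
    Ione gray
      Ione→Fargo: Fargo is gray → back edge
Back edge closes the cycle Fargo → Galt → Ione → Fargo; its vertices are {Galt, Ione, Fargo}.

Galt, Ione, Fargo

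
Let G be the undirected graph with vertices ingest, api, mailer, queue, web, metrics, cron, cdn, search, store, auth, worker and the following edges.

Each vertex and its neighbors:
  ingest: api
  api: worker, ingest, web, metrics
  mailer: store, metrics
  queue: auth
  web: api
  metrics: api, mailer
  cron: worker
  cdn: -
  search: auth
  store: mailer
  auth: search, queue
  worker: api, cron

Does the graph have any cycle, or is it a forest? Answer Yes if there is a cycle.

DFS, tracking each vertex's parent; an edge to a visited non-parent vertex closes a cycle.
Start from metrics:
visit metrics (parent –)
  visit api (parent metrics)
    visit worker (parent api)
      worker–api: parent, skip
      visit cron (parent worker)
        cron–worker: parent, skip
    visit ingest (parent api)
      ingest–api: parent, skip
    visit web (parent api)
      web–api: parent, skip
    api–metrics: parent, skip
  visit mailer (parent metrics)
    visit store (parent mailer)
      store–mailer: parent, skip
    mailer–metrics: parent, skip
visit queue (parent –)
  visit auth (parent queue)
    visit search (parent auth)
      search–auth: parent, skip
    auth–queue: parent, skip
visit cdn (parent –)
No non-parent visited neighbor found — the graph is a forest.

No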